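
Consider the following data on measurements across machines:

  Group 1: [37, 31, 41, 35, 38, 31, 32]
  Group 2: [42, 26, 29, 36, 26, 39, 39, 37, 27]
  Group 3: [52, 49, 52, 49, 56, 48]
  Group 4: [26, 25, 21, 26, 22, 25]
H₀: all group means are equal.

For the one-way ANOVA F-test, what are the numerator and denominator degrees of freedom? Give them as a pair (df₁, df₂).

degrees of freedom = [3, 24]

k = 4 groups, N = 28 total
df = (k−1, N−k) = (4−1, 28−4) = (3, 24)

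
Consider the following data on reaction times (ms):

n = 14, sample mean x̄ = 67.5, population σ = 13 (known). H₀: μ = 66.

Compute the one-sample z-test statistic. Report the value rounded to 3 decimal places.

test statistic = 0.432

SE = σ/√n = 13/√14 = 3.4744
z = (x̄−μ₀)/SE = (67.5−66)/3.4744 = 0.4317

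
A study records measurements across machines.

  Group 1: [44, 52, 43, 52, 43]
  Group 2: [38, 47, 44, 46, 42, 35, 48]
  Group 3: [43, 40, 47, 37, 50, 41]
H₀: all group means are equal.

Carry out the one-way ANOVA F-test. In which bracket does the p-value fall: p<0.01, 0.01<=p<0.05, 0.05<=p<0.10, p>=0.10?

Group means [46.80, 42.86, 43.00], grand mean 44.000
SSB = Σnᵢ(x̄ᵢ−x̄)² = 54.343; SSW = ΣΣ(x−x̄ᵢ)² = 345.657
MSB = 54.343/2 = 27.1714; MSW = 345.657/15 = 23.0438
F = MSB/MSW = 1.1791
df = (2, 15)
p-value (upper-tail) = 0.33450
→ bracket: p>=0.10

p-value bracket: p>=0.10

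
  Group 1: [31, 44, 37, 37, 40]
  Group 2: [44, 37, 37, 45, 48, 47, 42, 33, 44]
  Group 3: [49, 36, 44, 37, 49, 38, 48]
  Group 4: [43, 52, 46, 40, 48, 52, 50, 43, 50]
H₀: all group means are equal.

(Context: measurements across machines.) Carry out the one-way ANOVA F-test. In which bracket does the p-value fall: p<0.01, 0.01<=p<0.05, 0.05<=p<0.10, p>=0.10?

Group means [37.80, 41.89, 43.00, 47.11], grand mean 43.033
SSB = Σnᵢ(x̄ᵢ−x̄)² = 298.389; SSW = ΣΣ(x−x̄ᵢ)² = 658.578
MSB = 298.389/3 = 99.4630; MSW = 658.578/26 = 25.3299
F = MSB/MSW = 3.9267
df = (3, 26)
p-value (upper-tail) = 0.01949
→ bracket: 0.01<=p<0.05

p-value bracket: 0.01<=p<0.05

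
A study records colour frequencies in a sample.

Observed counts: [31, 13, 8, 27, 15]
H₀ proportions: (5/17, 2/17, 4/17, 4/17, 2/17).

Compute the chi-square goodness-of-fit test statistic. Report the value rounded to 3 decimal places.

n = 94; E_i = n·p_i = [27.65, 11.06, 22.12, 22.12, 11.06]
χ² = (31−27.65)²/27.65 + (13−11.06)²/11.06 + (8−22.12)²/22.12 + (27−22.12)²/22.12 + (15−11.06)²/11.06 = 12.2410
df = 4

test statistic = 12.241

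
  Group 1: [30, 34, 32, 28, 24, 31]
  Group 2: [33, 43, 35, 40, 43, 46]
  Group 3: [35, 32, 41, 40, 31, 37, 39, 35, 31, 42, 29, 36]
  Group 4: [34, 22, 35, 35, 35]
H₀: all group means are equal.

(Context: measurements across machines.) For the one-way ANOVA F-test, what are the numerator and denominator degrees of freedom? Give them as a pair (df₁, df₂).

k = 4 groups, N = 29 total
df = (k−1, N−k) = (4−1, 29−4) = (3, 25)

degrees of freedom = [3, 25]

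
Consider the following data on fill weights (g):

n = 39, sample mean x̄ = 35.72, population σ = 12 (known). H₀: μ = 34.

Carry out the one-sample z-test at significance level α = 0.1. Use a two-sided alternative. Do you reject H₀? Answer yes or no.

reject H₀: no

SE = σ/√n = 12/√39 = 1.9215
z = (x̄−μ₀)/SE = (35.72−34)/1.9215 = 0.8951
p-value (two-sided) = 0.37072
At α=0.1: p ≥ α → fail to reject H₀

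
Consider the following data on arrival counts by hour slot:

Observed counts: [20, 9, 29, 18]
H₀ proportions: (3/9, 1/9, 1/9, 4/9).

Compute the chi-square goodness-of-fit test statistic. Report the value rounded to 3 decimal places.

n = 76; E_i = n·p_i = [25.33, 8.44, 8.44, 33.78]
χ² = (20−25.33)²/25.33 + (9−8.44)²/8.44 + (29−8.44)²/8.44 + (18−33.78)²/33.78 = 58.5658
df = 3

test statistic = 58.566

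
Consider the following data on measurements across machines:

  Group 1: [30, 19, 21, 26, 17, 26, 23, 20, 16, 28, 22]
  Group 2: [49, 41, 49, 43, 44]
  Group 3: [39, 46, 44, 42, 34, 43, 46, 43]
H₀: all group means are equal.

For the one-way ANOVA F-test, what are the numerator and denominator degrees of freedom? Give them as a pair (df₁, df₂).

k = 3 groups, N = 24 total
df = (k−1, N−k) = (3−1, 24−3) = (2, 21)

degrees of freedom = [2, 21]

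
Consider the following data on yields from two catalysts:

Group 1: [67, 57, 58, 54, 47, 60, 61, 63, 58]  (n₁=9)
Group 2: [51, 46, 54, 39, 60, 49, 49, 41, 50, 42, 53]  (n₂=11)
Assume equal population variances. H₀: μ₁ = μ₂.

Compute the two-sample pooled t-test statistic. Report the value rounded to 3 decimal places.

x̄₁=58.333, s₁=5.657, n₁=9
x̄₂=48.545, s₂=6.219, n₂=11
s_p² = [8·5.657² + 10·6.219²]/18 = 35.7071
SE = √(s_p²·(1/9+1/11)) = 2.6858
t = (58.333−48.545)/2.6858 = 3.6443
df = 18

test statistic = 3.644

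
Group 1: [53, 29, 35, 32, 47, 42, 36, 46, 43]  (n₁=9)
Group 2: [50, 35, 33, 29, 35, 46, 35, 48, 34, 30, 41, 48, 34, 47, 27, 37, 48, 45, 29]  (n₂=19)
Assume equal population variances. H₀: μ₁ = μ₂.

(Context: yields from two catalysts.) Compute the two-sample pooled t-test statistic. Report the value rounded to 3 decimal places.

x̄₁=40.333, s₁=7.842, n₁=9
x̄₂=38.474, s₂=7.727, n₂=19
s_p² = [8·7.842² + 18·7.727²]/26 = 60.2591
SE = √(s_p²·(1/9+1/19)) = 3.1412
t = (40.333−38.474)/3.1412 = 0.5920
df = 26

test statistic = 0.592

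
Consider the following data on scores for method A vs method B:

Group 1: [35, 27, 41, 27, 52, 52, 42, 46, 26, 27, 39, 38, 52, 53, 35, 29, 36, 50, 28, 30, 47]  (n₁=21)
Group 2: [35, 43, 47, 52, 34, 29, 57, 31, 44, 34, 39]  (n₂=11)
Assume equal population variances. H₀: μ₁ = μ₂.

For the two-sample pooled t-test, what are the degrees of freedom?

df = n₁ + n₂ − 2 = 21 + 11 − 2 = 30

degrees of freedom = 30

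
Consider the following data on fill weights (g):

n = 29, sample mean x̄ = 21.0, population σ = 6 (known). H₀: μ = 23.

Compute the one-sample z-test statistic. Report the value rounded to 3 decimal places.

SE = σ/√n = 6/√29 = 1.1142
z = (x̄−μ₀)/SE = (21.0−23)/1.1142 = -1.7951

test statistic = -1.795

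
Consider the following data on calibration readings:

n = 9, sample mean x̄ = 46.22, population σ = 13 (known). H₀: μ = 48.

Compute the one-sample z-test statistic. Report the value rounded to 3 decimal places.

test statistic = -0.411

SE = σ/√n = 13/√9 = 4.3333
z = (x̄−μ₀)/SE = (46.22−48)/4.3333 = -0.4108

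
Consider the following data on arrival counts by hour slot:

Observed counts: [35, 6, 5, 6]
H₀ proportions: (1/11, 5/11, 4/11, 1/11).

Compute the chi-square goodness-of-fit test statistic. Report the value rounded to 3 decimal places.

test statistic = 217.595

n = 52; E_i = n·p_i = [4.73, 23.64, 18.91, 4.73]
χ² = (35−4.73)²/4.73 + (6−23.64)²/23.64 + (5−18.91)²/18.91 + (6−4.73)²/4.73 = 217.5952
df = 3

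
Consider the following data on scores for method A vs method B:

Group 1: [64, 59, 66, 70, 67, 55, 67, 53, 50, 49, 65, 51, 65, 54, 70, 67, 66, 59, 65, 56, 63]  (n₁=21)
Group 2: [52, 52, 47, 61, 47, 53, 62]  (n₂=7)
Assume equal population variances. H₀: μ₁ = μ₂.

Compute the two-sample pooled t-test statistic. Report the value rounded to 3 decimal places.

x̄₁=61.000, s₁=6.812, n₁=21
x̄₂=53.429, s₂=6.024, n₂=7
s_p² = [20·6.812² + 6·6.024²]/26 = 44.0659
SE = √(s_p²·(1/21+1/7)) = 2.8972
t = (61.000−53.429)/2.8972 = 2.6134
df = 26

test statistic = 2.613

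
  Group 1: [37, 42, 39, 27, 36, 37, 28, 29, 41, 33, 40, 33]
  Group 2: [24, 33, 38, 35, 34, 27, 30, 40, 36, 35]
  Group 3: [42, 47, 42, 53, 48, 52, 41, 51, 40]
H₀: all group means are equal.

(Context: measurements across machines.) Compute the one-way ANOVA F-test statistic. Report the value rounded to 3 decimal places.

test statistic = 18.224

Group means [35.17, 33.20, 46.22], grand mean 37.742
SSB = Σnᵢ(x̄ᵢ−x̄)² = 933.113; SSW = ΣΣ(x−x̄ᵢ)² = 716.822
MSB = 933.113/2 = 466.5566; MSW = 716.822/28 = 25.6008
F = MSB/MSW = 18.2243
df = (2, 28)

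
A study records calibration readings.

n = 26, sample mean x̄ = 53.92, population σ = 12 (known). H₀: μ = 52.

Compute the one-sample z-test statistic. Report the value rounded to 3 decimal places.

SE = σ/√n = 12/√26 = 2.3534
z = (x̄−μ₀)/SE = (53.92−52)/2.3534 = 0.8158

test statistic = 0.816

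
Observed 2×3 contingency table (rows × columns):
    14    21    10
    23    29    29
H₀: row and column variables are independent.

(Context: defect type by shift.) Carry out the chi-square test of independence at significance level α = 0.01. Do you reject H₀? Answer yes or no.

Row totals [45, 81], col totals [37, 50, 39], n=126
χ² = (14−13.21)²/13.21 + (21−17.86)²/17.86 + (10−13.93)²/13.93 + (23−23.79)²/23.79 + (29−32.14)²/32.14 + (29−25.07)²/25.07 = 2.6568
df = 2
p-value (upper-tail) = 0.26491
At α=0.01: p ≥ α → fail to reject H₀

reject H₀: no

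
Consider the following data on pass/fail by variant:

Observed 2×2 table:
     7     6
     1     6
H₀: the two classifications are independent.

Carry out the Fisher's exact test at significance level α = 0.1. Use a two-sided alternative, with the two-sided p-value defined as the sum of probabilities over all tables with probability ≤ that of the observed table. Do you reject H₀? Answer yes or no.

Margins: r₁=13, r₂=7, c₁=8, c₂=12, n=20
p_obs = C(13,7)·C(7,1)/C(20,8); sum pmf over tables with pmf ≤ p_obs
p-value (two-sided) = 0.15769
At α=0.1: p ≥ α → fail to reject H₀

reject H₀: no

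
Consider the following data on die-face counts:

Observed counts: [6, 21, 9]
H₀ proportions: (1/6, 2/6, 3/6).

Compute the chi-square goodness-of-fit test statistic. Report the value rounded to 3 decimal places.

test statistic = 11.250

n = 36; E_i = n·p_i = [6.00, 12.00, 18.00]
χ² = (6−6.00)²/6.00 + (21−12.00)²/12.00 + (9−18.00)²/18.00 = 11.2500
df = 2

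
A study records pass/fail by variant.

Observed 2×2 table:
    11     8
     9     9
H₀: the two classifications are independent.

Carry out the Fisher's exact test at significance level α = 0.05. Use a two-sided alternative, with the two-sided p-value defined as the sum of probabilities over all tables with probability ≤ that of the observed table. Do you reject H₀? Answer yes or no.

Margins: r₁=19, r₂=18, c₁=20, c₂=17, n=37
p_obs = C(19,11)·C(18,9)/C(37,20); sum pmf over tables with pmf ≤ p_obs
p-value (two-sided) = 0.74585
At α=0.05: p ≥ α → fail to reject H₀

reject H₀: no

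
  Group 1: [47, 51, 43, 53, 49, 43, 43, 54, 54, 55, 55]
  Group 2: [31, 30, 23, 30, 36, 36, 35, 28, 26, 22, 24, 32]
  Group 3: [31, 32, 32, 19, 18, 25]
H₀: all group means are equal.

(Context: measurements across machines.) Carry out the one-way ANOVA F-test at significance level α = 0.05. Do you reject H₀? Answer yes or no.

Group means [49.73, 29.42, 26.17], grand mean 36.448
SSB = Σnᵢ(x̄ᵢ−x̄)² = 3167.241; SSW = ΣΣ(x−x̄ᵢ)² = 725.932
MSB = 3167.241/2 = 1583.6203; MSW = 725.932/26 = 27.9205
F = MSB/MSW = 56.7190
df = (2, 26)
p-value (upper-tail) = 0.00000
At α=0.05: p < α → reject H₀

reject H₀: yes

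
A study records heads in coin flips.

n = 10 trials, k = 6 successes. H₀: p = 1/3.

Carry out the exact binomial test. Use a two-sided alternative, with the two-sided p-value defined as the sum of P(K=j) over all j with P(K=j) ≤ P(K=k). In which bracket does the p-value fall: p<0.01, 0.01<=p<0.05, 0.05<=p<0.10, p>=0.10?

p-value bracket: 0.05<=p<0.10

Exact binomial: n=10, k=6, p₀=1/3=0.3333
P(X=j) = C(n,j)·p₀^j·(1−p₀)^(n−j); p = Σ P(X=j) over j with P(X=j) ≤ P(X=6)
p-value (two-sided) = 0.09391
→ bracket: 0.05<=p<0.10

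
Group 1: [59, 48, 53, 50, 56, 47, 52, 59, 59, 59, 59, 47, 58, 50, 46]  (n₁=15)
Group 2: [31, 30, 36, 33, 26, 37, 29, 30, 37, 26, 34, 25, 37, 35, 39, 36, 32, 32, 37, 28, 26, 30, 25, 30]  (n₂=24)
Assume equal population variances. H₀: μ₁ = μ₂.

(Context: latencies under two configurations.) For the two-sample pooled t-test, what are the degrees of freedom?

df = n₁ + n₂ − 2 = 15 + 24 − 2 = 37

degrees of freedom = 37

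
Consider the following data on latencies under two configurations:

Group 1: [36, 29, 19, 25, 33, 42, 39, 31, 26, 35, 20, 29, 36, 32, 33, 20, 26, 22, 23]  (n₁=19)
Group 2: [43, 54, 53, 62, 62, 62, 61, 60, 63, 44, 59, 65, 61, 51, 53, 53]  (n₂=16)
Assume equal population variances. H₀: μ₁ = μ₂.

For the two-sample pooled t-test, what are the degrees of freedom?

degrees of freedom = 33

df = n₁ + n₂ − 2 = 19 + 16 − 2 = 33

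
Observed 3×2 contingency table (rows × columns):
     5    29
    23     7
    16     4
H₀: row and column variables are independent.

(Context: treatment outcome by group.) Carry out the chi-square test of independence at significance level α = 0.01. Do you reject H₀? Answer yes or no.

reject H₀: yes

Row totals [34, 30, 20], col totals [44, 40], n=84
χ² = (5−17.81)²/17.81 + (29−16.19)²/16.19 + (23−15.71)²/15.71 + (7−14.29)²/14.29 + (16−10.48)²/10.48 + (4−9.52)²/9.52 = 32.5579
df = 2
p-value (upper-tail) = 0.00000
At α=0.01: p < α → reject H₀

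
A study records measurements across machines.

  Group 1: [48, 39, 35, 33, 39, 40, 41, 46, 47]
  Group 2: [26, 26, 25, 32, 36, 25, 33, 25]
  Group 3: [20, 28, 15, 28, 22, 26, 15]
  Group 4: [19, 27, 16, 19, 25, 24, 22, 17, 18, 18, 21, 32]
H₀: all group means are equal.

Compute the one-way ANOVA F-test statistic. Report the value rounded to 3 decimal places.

test statistic = 30.313

Group means [40.89, 28.50, 22.00, 21.50], grand mean 28.000
SSB = Σnᵢ(x̄ᵢ−x̄)² = 2256.111; SSW = ΣΣ(x−x̄ᵢ)² = 793.889
MSB = 2256.111/3 = 752.0370; MSW = 793.889/32 = 24.8090
F = MSB/MSW = 30.3130
df = (3, 32)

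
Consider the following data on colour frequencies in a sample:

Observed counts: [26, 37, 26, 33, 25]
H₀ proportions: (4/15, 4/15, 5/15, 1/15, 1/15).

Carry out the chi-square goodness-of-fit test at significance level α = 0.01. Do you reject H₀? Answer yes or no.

reject H₀: yes

n = 147; E_i = n·p_i = [39.20, 39.20, 49.00, 9.80, 9.80]
χ² = (26−39.20)²/39.20 + (37−39.20)²/39.20 + (26−49.00)²/49.00 + (33−9.80)²/9.80 + (25−9.80)²/9.80 = 93.8622
df = 4
p-value (upper-tail) = 0.00000
At α=0.01: p < α → reject H₀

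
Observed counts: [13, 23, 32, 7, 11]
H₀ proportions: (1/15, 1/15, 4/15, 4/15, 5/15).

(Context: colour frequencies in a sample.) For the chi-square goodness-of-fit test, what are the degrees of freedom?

degrees of freedom = 4

df = k − 1 = 5 − 1 = 4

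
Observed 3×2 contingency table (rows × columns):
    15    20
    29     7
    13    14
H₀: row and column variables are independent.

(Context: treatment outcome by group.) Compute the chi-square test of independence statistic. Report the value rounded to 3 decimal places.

Row totals [35, 36, 27], col totals [57, 41], n=98
χ² = (15−20.36)²/20.36 + (20−14.64)²/14.64 + (29−20.94)²/20.94 + (7−15.06)²/15.06 + (13−15.70)²/15.70 + (14−11.30)²/11.30 = 11.9007
df = 2

test statistic = 11.901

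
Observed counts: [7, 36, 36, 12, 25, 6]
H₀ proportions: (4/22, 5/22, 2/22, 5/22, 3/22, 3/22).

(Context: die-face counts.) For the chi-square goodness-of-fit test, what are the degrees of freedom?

df = k − 1 = 6 − 1 = 5

degrees of freedom = 5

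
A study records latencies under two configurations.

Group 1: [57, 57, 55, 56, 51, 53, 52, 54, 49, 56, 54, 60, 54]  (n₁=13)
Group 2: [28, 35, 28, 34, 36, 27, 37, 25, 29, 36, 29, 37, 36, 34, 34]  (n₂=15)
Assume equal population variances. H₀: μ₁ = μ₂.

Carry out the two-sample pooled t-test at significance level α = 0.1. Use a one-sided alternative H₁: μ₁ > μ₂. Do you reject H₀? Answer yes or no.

x̄₁=54.462, s₁=2.876, n₁=13
x̄₂=32.333, s₂=4.152, n₂=15
s_p² = [12·2.876² + 14·4.152²]/26 = 13.0986
SE = √(s_p²·(1/13+1/15)) = 1.3714
t = (54.462−32.333)/1.3714 = 16.1351
df = 26
p-value (one-sided, H₁ greater) = 0.00000
At α=0.1: p < α → reject H₀

reject H₀: yes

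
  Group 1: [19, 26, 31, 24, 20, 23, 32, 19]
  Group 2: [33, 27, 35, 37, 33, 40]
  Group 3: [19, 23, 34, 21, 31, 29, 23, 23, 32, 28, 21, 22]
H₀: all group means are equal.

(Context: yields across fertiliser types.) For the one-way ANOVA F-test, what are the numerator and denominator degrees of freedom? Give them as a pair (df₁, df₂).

degrees of freedom = [2, 23]

k = 3 groups, N = 26 total
df = (k−1, N−k) = (3−1, 26−3) = (2, 23)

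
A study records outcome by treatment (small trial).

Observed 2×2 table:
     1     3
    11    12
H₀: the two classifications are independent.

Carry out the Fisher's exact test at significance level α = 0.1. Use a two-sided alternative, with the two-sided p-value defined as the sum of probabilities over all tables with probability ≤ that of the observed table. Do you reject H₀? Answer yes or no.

Margins: r₁=4, r₂=23, c₁=12, c₂=15, n=27
p_obs = C(4,1)·C(23,11)/C(27,12); sum pmf over tables with pmf ≤ p_obs
p-value (two-sided) = 0.60513
At α=0.1: p ≥ α → fail to reject H₀

reject H₀: no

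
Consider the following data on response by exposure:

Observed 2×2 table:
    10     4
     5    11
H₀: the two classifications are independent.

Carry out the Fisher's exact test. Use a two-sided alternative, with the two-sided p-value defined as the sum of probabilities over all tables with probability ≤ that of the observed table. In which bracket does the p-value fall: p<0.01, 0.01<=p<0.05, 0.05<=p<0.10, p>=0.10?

Margins: r₁=14, r₂=16, c₁=15, c₂=15, n=30
p_obs = C(14,10)·C(16,5)/C(30,15); sum pmf over tables with pmf ≤ p_obs
p-value (two-sided) = 0.06560
→ bracket: 0.05<=p<0.10

p-value bracket: 0.05<=p<0.10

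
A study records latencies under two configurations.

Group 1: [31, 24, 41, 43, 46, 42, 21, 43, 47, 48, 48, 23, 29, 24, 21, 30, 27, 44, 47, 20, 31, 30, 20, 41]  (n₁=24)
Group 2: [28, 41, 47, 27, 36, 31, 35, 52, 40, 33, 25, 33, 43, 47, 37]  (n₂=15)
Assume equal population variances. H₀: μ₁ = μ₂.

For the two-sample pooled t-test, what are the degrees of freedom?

degrees of freedom = 37

df = n₁ + n₂ − 2 = 24 + 15 − 2 = 37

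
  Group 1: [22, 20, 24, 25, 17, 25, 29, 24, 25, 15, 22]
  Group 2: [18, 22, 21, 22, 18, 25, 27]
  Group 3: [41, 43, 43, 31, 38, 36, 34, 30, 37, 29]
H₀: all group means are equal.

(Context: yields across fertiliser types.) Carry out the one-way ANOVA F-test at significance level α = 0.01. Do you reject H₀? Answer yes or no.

Group means [22.55, 21.86, 36.20], grand mean 27.250
SSB = Σnᵢ(x̄ᵢ−x̄)² = 1248.066; SSW = ΣΣ(x−x̄ᵢ)² = 467.184
MSB = 1248.066/2 = 624.0328; MSW = 467.184/25 = 18.6874
F = MSB/MSW = 33.3933
df = (2, 25)
p-value (upper-tail) = 0.00000
At α=0.01: p < α → reject H₀

reject H₀: yes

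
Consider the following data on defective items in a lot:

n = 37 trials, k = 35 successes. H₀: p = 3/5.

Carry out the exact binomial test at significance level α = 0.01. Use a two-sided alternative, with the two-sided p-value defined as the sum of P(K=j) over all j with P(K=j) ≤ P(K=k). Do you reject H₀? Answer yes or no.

Exact binomial: n=37, k=35, p₀=3/5=0.6000
P(X=j) = C(n,j)·p₀^j·(1−p₀)^(n−j); p = Σ P(X=j) over j with P(X=j) ≤ P(X=35)
p-value (two-sided) = 0.00000
At α=0.01: p < α → reject H₀

reject H₀: yes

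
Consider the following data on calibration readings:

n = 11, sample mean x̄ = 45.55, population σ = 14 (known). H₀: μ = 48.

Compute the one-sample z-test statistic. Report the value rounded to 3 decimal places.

test statistic = -0.580

SE = σ/√n = 14/√11 = 4.2212
z = (x̄−μ₀)/SE = (45.55−48)/4.2212 = -0.5804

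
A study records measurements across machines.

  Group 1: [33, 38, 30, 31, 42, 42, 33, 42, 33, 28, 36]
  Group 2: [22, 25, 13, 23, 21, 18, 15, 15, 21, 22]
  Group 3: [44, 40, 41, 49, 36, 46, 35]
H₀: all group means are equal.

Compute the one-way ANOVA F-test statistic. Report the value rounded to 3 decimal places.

Group means [35.27, 19.50, 41.57], grand mean 31.214
SSB = Σnᵢ(x̄ᵢ−x̄)² = 2304.318; SSW = ΣΣ(x−x̄ᵢ)² = 560.396
MSB = 2304.318/2 = 1152.1591; MSW = 560.396/25 = 22.4158
F = MSB/MSW = 51.3993
df = (2, 25)

test statistic = 51.399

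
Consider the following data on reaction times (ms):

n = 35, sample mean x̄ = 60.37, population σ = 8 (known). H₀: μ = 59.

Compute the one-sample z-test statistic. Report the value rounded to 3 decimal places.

test statistic = 1.013

SE = σ/√n = 8/√35 = 1.3522
z = (x̄−μ₀)/SE = (60.37−59)/1.3522 = 1.0131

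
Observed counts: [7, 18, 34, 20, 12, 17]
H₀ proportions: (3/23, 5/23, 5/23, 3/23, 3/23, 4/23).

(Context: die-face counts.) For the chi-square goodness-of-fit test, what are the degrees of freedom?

df = k − 1 = 6 − 1 = 5

degrees of freedom = 5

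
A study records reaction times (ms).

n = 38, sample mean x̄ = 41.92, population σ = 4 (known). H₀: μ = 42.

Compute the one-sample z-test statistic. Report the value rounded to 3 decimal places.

test statistic = -0.123

SE = σ/√n = 4/√38 = 0.6489
z = (x̄−μ₀)/SE = (41.92−42)/0.6489 = -0.1233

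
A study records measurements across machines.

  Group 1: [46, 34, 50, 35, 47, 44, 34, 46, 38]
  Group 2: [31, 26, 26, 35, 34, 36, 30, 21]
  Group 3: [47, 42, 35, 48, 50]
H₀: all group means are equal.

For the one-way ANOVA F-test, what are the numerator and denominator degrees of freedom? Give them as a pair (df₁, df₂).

k = 3 groups, N = 22 total
df = (k−1, N−k) = (3−1, 22−3) = (2, 19)

degrees of freedom = [2, 19]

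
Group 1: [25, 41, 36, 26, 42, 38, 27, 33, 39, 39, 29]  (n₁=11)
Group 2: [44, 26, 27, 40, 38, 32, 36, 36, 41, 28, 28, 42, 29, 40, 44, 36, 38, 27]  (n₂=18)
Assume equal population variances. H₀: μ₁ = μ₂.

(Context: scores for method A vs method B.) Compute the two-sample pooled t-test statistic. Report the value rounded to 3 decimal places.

test statistic = -0.423

x̄₁=34.091, s₁=6.348, n₁=11
x̄₂=35.111, s₂=6.277, n₂=18
s_p² = [10·6.348² + 17·6.277²]/27 = 39.7291
SE = √(s_p²·(1/11+1/18)) = 2.4122
t = (34.091−35.111)/2.4122 = -0.4229
df = 27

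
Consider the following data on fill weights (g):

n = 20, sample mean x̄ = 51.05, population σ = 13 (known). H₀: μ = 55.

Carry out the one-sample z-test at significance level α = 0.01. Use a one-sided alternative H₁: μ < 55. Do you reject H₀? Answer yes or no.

SE = σ/√n = 13/√20 = 2.9069
z = (x̄−μ₀)/SE = (51.05−55)/2.9069 = -1.3588
p-value (one-sided, H₁ less) = 0.08710
At α=0.01: p ≥ α → fail to reject H₀

reject H₀: no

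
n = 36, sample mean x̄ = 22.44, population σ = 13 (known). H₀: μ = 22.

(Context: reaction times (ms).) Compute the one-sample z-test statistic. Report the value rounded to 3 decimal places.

test statistic = 0.203

SE = σ/√n = 13/√36 = 2.1667
z = (x̄−μ₀)/SE = (22.44−22)/2.1667 = 0.2031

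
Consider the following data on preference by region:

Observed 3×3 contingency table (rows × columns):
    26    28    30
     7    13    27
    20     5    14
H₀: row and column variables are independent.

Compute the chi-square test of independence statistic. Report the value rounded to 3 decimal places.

test statistic = 17.031

Row totals [84, 47, 39], col totals [53, 46, 71], n=170
χ² = (26−26.19)²/26.19 + (28−22.73)²/22.73 + (30−35.08)²/35.08 + (7−14.65)²/14.65 + (13−12.72)²/12.72 + (27−19.63)²/19.63 + (20−12.16)²/12.16 + (5−10.55)²/10.55 + (14−16.29)²/16.29 = 17.0308
df = 4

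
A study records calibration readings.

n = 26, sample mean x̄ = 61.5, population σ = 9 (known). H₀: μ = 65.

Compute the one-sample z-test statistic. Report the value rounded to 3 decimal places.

test statistic = -1.983

SE = σ/√n = 9/√26 = 1.7650
z = (x̄−μ₀)/SE = (61.5−65)/1.7650 = -1.9830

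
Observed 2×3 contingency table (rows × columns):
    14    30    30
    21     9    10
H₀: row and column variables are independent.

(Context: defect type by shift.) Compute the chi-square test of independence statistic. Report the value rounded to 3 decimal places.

Row totals [74, 40], col totals [35, 39, 40], n=114
χ² = (14−22.72)²/22.72 + (30−25.32)²/25.32 + (30−25.96)²/25.96 + (21−12.28)²/12.28 + (9−13.68)²/13.68 + (10−14.04)²/14.04 = 13.7944
df = 2

test statistic = 13.794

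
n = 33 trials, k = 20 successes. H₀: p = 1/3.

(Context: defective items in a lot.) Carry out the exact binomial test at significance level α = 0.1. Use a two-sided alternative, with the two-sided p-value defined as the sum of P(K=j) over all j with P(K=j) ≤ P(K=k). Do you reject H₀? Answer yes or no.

Exact binomial: n=33, k=20, p₀=1/3=0.3333
P(X=j) = C(n,j)·p₀^j·(1−p₀)^(n−j); p = Σ P(X=j) over j with P(X=j) ≤ P(X=20)
p-value (two-sided) = 0.00143
At α=0.1: p < α → reject H₀

reject H₀: yes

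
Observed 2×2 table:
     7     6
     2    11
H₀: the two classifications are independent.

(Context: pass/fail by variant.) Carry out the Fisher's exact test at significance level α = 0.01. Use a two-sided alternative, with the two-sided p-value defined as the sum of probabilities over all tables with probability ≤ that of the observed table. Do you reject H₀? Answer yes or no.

reject H₀: no

Margins: r₁=13, r₂=13, c₁=9, c₂=17, n=26
p_obs = C(13,7)·C(13,2)/C(26,9); sum pmf over tables with pmf ≤ p_obs
p-value (two-sided) = 0.09684
At α=0.01: p ≥ α → fail to reject H₀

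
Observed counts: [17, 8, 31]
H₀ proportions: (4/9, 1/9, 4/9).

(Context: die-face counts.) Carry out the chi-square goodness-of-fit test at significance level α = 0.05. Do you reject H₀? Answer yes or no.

n = 56; E_i = n·p_i = [24.89, 6.22, 24.89]
χ² = (17−24.89)²/24.89 + (8−6.22)²/6.22 + (31−24.89)²/24.89 = 4.5089
df = 2
p-value (upper-tail) = 0.10493
At α=0.05: p ≥ α → fail to reject H₀

reject H₀: no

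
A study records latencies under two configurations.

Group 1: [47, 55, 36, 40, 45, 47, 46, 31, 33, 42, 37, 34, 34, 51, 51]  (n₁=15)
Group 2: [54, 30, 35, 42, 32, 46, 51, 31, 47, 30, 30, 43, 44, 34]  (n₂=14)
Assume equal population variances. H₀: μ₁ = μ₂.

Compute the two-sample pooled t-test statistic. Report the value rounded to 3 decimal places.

test statistic = 0.914

x̄₁=41.933, s₁=7.564, n₁=15
x̄₂=39.214, s₂=8.451, n₂=14
s_p² = [14·7.564² + 13·8.451²]/27 = 64.0478
SE = √(s_p²·(1/15+1/14)) = 2.9740
t = (41.933−39.214)/2.9740 = 0.9143
df = 27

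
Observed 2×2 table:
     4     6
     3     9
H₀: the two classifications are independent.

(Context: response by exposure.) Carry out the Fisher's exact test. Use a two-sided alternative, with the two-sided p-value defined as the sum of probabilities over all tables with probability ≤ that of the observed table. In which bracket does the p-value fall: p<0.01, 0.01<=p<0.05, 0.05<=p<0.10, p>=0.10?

p-value bracket: p>=0.10

Margins: r₁=10, r₂=12, c₁=7, c₂=15, n=22
p_obs = C(10,4)·C(12,3)/C(22,7); sum pmf over tables with pmf ≤ p_obs
p-value (two-sided) = 0.65170
→ bracket: p>=0.10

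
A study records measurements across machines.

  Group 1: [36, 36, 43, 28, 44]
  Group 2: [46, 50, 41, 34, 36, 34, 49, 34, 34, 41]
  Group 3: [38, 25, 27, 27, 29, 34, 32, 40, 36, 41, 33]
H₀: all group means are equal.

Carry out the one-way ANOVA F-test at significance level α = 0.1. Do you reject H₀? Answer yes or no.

reject H₀: yes

Group means [37.40, 39.90, 32.91], grand mean 36.462
SSB = Σnᵢ(x̄ᵢ−x̄)² = 261.452; SSW = ΣΣ(x−x̄ᵢ)² = 847.009
MSB = 261.452/2 = 130.7262; MSW = 847.009/23 = 36.8265
F = MSB/MSW = 3.5498
df = (2, 23)
p-value (upper-tail) = 0.04533
At α=0.1: p < α → reject H₀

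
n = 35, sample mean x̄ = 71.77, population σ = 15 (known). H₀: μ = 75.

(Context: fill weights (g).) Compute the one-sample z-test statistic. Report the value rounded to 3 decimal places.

test statistic = -1.274

SE = σ/√n = 15/√35 = 2.5355
z = (x̄−μ₀)/SE = (71.77−75)/2.5355 = -1.2739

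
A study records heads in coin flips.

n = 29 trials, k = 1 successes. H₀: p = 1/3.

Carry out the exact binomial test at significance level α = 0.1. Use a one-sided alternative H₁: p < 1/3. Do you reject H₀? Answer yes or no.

Exact binomial: n=29, k=1, p₀=1/3=0.3333
P(X≤1) from Σ C(n,i)·p₀^i·(1−p₀)^(n−i)
p-value (one-sided, H₁ less) = 0.00012
At α=0.1: p < α → reject H₀

reject H₀: yes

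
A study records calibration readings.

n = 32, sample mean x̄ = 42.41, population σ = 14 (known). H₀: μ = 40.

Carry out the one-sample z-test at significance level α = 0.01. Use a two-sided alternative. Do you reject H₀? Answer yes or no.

reject H₀: no

SE = σ/√n = 14/√32 = 2.4749
z = (x̄−μ₀)/SE = (42.41−40)/2.4749 = 0.9738
p-value (two-sided) = 0.33016
At α=0.01: p ≥ α → fail to reject H₀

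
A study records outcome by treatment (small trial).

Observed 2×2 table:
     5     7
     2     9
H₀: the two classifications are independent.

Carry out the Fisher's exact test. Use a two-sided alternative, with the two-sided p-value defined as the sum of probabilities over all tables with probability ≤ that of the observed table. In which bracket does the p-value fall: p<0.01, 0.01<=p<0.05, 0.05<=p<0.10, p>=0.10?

Margins: r₁=12, r₂=11, c₁=7, c₂=16, n=23
p_obs = C(12,5)·C(11,2)/C(23,7); sum pmf over tables with pmf ≤ p_obs
p-value (two-sided) = 0.37071
→ bracket: p>=0.10

p-value bracket: p>=0.10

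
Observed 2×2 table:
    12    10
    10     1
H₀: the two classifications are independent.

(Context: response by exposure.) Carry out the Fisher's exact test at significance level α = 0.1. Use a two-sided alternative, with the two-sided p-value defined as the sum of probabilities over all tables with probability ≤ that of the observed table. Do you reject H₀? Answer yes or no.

reject H₀: yes

Margins: r₁=22, r₂=11, c₁=22, c₂=11, n=33
p_obs = C(22,12)·C(11,10)/C(33,22); sum pmf over tables with pmf ≤ p_obs
p-value (two-sided) = 0.05425
At α=0.1: p < α → reject H₀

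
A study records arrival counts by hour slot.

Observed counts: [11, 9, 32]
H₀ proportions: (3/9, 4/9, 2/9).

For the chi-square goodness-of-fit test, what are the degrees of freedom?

degrees of freedom = 2

df = k − 1 = 3 − 1 = 2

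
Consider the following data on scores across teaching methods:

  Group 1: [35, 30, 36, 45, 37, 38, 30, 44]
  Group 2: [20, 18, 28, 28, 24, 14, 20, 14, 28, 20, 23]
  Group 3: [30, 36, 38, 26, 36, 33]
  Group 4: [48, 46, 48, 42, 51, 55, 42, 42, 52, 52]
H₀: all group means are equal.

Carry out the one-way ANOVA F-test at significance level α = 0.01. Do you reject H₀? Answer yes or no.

reject H₀: yes

Group means [36.88, 21.55, 33.17, 47.80], grand mean 34.543
SSB = Σnᵢ(x̄ᵢ−x̄)² = 3670.650; SSW = ΣΣ(x−x̄ᵢ)² = 786.036
MSB = 3670.650/3 = 1223.5500; MSW = 786.036/31 = 25.3560
F = MSB/MSW = 48.2549
df = (3, 31)
p-value (upper-tail) = 0.00000
At α=0.01: p < α → reject H₀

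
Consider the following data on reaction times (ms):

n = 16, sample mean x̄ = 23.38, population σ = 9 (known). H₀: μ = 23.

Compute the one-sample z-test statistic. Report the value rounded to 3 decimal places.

test statistic = 0.169

SE = σ/√n = 9/√16 = 2.2500
z = (x̄−μ₀)/SE = (23.38−23)/2.2500 = 0.1689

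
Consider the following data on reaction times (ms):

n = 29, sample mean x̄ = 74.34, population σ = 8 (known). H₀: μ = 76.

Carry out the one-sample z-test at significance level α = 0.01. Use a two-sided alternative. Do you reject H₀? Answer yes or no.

SE = σ/√n = 8/√29 = 1.4856
z = (x̄−μ₀)/SE = (74.34−76)/1.4856 = -1.1174
p-value (two-sided) = 0.26381
At α=0.01: p ≥ α → fail to reject H₀

reject H₀: no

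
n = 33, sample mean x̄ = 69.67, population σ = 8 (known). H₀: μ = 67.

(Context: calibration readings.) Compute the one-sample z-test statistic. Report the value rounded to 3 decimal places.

test statistic = 1.917

SE = σ/√n = 8/√33 = 1.3926
z = (x̄−μ₀)/SE = (69.67−67)/1.3926 = 1.9172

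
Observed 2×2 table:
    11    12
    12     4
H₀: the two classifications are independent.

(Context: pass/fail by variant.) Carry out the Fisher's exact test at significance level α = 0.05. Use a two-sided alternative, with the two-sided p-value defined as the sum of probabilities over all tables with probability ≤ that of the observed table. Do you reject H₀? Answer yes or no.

Margins: r₁=23, r₂=16, c₁=23, c₂=16, n=39
p_obs = C(23,11)·C(16,12)/C(39,23); sum pmf over tables with pmf ≤ p_obs
p-value (two-sided) = 0.11085
At α=0.05: p ≥ α → fail to reject H₀

reject H₀: no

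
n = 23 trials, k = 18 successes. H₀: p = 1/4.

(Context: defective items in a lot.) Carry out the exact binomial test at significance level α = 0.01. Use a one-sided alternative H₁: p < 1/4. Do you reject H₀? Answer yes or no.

Exact binomial: n=23, k=18, p₀=1/4=0.2500
P(X≤18) from Σ C(n,i)·p₀^i·(1−p₀)^(n−i)
p-value (one-sided, H₁ less) = 1.00000
At α=0.01: p ≥ α → fail to reject H₀

reject H₀: no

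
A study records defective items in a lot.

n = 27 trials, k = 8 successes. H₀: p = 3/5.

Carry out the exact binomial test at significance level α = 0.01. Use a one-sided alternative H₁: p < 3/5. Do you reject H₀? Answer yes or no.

reject H₀: yes

Exact binomial: n=27, k=8, p₀=3/5=0.6000
P(X≤8) from Σ C(n,i)·p₀^i·(1−p₀)^(n−i)
p-value (one-sided, H₁ less) = 0.00137
At α=0.01: p < α → reject H₀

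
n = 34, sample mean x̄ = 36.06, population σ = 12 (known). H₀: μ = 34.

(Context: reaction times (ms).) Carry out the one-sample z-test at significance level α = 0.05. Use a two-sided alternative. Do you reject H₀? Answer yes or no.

reject H₀: no

SE = σ/√n = 12/√34 = 2.0580
z = (x̄−μ₀)/SE = (36.06−34)/2.0580 = 1.0010
p-value (two-sided) = 0.31684
At α=0.05: p ≥ α → fail to reject H₀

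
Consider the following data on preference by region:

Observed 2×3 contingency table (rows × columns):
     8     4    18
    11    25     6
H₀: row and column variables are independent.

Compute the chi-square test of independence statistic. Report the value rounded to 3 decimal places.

test statistic = 20.243

Row totals [30, 42], col totals [19, 29, 24], n=72
χ² = (8−7.92)²/7.92 + (4−12.08)²/12.08 + (18−10.00)²/10.00 + (11−11.08)²/11.08 + (25−16.92)²/16.92 + (6−14.00)²/14.00 = 20.2429
df = 2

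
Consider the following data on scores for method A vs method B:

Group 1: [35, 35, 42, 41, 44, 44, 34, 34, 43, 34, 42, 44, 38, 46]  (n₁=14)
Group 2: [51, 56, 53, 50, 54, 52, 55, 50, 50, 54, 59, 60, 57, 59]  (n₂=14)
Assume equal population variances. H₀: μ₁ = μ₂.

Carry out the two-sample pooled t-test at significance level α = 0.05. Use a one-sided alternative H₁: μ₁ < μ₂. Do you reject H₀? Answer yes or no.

reject H₀: yes

x̄₁=39.714, s₁=4.497, n₁=14
x̄₂=54.286, s₂=3.518, n₂=14
s_p² = [13·4.497² + 13·3.518²]/26 = 16.2967
SE = √(s_p²·(1/14+1/14)) = 1.5258
t = (39.714−54.286)/1.5258 = -9.5500
df = 26
p-value (one-sided, H₁ less) = 0.00000
At α=0.05: p < α → reject H₀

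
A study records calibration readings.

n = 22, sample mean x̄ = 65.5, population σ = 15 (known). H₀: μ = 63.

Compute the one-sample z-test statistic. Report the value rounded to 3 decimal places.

SE = σ/√n = 15/√22 = 3.1980
z = (x̄−μ₀)/SE = (65.5−63)/3.1980 = 0.7817

test statistic = 0.782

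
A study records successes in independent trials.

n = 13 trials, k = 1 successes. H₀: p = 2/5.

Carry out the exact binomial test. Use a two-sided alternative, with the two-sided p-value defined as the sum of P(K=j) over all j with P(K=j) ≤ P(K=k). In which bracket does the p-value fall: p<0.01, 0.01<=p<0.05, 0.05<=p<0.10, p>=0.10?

Exact binomial: n=13, k=1, p₀=2/5=0.4000
P(X=j) = C(n,j)·p₀^j·(1−p₀)^(n−j); p = Σ P(X=j) over j with P(X=j) ≤ P(X=1)
p-value (two-sided) = 0.02042
→ bracket: 0.01<=p<0.05

p-value bracket: 0.01<=p<0.05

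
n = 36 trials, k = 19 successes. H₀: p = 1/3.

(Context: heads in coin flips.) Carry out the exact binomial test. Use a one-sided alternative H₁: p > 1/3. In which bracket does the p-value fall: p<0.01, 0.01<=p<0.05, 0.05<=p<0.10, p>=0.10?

Exact binomial: n=36, k=19, p₀=1/3=0.3333
P(X≥19) from Σ C(n,i)·p₀^i·(1−p₀)^(n−i)
p-value (one-sided, H₁ greater) = 0.01250
→ bracket: 0.01<=p<0.05

p-value bracket: 0.01<=p<0.05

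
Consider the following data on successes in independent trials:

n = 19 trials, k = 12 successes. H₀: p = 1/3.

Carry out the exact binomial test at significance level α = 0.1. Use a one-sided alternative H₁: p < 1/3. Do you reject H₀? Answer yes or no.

reject H₀: no

Exact binomial: n=19, k=12, p₀=1/3=0.3333
P(X≤12) from Σ C(n,i)·p₀^i·(1−p₀)^(n−i)
p-value (one-sided, H₁ less) = 0.99813
At α=0.1: p ≥ α → fail to reject H₀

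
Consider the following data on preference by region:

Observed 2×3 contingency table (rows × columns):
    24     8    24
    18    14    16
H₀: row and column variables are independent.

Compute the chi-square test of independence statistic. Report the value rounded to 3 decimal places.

Row totals [56, 48], col totals [42, 22, 40], n=104
χ² = (24−22.62)²/22.62 + (8−11.85)²/11.85 + (24−21.54)²/21.54 + (18−19.38)²/19.38 + (14−10.15)²/10.15 + (16−18.46)²/18.46 = 3.4988
df = 2

test statistic = 3.499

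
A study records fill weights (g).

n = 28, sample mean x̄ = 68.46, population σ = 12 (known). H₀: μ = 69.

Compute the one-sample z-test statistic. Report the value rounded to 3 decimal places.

SE = σ/√n = 12/√28 = 2.2678
z = (x̄−μ₀)/SE = (68.46−69)/2.2678 = -0.2381

test statistic = -0.238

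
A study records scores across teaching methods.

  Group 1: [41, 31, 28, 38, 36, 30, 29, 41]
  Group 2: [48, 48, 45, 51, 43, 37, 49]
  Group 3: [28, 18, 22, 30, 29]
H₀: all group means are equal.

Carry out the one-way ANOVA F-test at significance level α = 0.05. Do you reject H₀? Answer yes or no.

reject H₀: yes

Group means [34.25, 45.86, 25.40], grand mean 36.100
SSB = Σnᵢ(x̄ᵢ−x̄)² = 1266.243; SSW = ΣΣ(x−x̄ᵢ)² = 443.557
MSB = 1266.243/2 = 633.1214; MSW = 443.557/17 = 26.0916
F = MSB/MSW = 24.2653
df = (2, 17)
p-value (upper-tail) = 0.00001
At α=0.05: p < α → reject H₀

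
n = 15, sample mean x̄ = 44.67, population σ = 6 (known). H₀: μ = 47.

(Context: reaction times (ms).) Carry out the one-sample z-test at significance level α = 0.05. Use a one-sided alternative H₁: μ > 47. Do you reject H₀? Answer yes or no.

reject H₀: no

SE = σ/√n = 6/√15 = 1.5492
z = (x̄−μ₀)/SE = (44.67−47)/1.5492 = -1.5040
p-value (one-sided, H₁ greater) = 0.93371
At α=0.05: p ≥ α → fail to reject H₀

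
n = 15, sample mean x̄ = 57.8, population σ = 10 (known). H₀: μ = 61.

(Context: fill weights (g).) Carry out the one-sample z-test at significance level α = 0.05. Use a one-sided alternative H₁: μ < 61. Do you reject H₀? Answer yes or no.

reject H₀: no

SE = σ/√n = 10/√15 = 2.5820
z = (x̄−μ₀)/SE = (57.8−61)/2.5820 = -1.2394
p-value (one-sided, H₁ less) = 0.10761
At α=0.05: p ≥ α → fail to reject H₀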